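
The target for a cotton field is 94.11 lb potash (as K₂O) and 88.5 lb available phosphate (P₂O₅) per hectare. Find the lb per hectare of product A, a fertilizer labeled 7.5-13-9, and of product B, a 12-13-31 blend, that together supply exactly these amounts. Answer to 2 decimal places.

531.49 lb product A, 149.28 lb product B

Per-hectare balance (a = product A, b = product B):
K₂O: 0.09·a + 0.31·b = 94.11
P₂O₅: 0.13·a + 0.13·b = 88.5
Eliminate b: (row1) − 0.31/0.13·(row2) → -0.22·a = -116.928, so a = 531.493.
Then b = (88.5 − 0.13·531.493) / 0.13 = 149.276.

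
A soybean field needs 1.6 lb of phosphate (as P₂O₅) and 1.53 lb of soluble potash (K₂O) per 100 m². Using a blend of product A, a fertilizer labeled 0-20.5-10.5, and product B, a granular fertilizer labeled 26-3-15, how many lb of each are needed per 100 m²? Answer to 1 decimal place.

7.0 lb product A, 5.3 lb product B

Per-100 m² balance (a = product A, b = product B):
P₂O₅: 0.205·a + 0.03·b = 1.6
K₂O: 0.105·a + 0.15·b = 1.53
Eliminate b: (row1) − 0.03/0.15·(row2) → 0.184·a = 1.294, so a = 7.03261.
Then b = (1.53 − 0.105·7.03261) / 0.15 = 5.27717.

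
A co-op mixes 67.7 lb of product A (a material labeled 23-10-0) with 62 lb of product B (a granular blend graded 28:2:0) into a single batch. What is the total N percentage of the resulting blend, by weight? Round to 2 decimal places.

Total mass = 67.7 + 62 = 129.7 lb.
N mass = 23%×67.7 + 28%×62 = 32.931 lb.
% N = 32.931 / 129.7 = 25.3901%.

25.39% N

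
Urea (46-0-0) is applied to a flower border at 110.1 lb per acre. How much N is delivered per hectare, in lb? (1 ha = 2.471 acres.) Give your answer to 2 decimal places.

125.15 lb N per hectare

nitrogen per acre = 110.1 × 46% = 50.646 lb.
Convert to per hectare: 50.646 × 2.471 = 125.146 lb.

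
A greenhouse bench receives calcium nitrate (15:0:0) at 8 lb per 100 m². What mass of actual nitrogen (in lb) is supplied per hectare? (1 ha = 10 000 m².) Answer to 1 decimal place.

nitrogen per 100 m² = 8 × 15% = 1.2 lb.
Convert to per hectare: 1.2 × 100 = 120 lb.

120.0 lb N per hectare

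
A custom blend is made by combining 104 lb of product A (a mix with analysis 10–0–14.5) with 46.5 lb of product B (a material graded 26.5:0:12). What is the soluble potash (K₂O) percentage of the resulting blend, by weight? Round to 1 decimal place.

Total mass = 104 + 46.5 = 150.5 lb.
K₂O mass = 14.5%×104 + 12%×46.5 = 20.66 lb.
% K₂O = 20.66 / 150.5 = 13.7276%.

13.7% K₂O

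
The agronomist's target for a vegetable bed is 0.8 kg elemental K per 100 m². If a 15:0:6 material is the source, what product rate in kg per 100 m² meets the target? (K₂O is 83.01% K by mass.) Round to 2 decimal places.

16.06 kg of product per hundred sq m

As K₂O: 0.8 / 0.8301 = 0.963739 kg per 100 m².
Product per 100 m² = 0.963739 / 6% = 16.0623 kg.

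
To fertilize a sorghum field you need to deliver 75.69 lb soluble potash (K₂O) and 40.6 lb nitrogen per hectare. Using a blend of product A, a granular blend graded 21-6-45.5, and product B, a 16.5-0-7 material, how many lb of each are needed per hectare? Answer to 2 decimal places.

Per-hectare balance (a = product A, b = product B):
K₂O: 0.455·a + 0.07·b = 75.69
N: 0.21·a + 0.165·b = 40.6
Eliminate a: (row1) − 0.455/0.21·(row2) → -0.2875·b = -12.2767, so b = 42.7014.
Back-substitute: a = (75.69 − 0.07·42.7014) / 0.455 = 159.782.

159.78 lb product A, 42.70 lb product B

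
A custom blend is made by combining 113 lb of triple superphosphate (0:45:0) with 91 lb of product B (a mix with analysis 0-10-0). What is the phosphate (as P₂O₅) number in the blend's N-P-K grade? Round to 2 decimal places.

Total mass = 113 + 91 = 204 lb.
P₂O₅ mass = 45%×113 + 10%×91 = 59.95 lb.
% P₂O₅ = 59.95 / 204 = 29.3873%.

29.39% P₂O₅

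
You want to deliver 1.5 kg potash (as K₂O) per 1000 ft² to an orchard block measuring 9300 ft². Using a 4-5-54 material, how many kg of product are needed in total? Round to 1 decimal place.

Product per 1000 ft² = 1.5 / 54% = 2.77778 kg.
Total product = 2.77778 × 9300 / 1000 = 25.8333 kg.

25.8 kg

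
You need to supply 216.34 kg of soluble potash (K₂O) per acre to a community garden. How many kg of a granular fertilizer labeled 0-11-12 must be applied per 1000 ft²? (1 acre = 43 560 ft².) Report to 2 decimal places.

41.39 kg of product per thousand sq ft

Product per acre = 216.34 / 12% = 1802.83 kg.
Convert to per 1000 ft²: 1802.83 × 0.0229568 = 41.3874 kg.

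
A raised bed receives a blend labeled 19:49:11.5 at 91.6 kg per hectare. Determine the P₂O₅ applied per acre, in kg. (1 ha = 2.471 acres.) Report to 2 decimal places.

18.16 kg P₂O₅ per acre

P₂O₅ per hectare = 91.6 × 49% = 44.884 kg.
Convert to per acre: 44.884 × 0.404694 = 18.1643 kg.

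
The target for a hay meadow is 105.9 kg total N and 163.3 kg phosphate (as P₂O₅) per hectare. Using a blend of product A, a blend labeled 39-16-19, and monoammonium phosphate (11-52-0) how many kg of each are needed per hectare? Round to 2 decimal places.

200.35 kg product A, 252.39 kg monoammonium phosphate

With a, b = kg per hectare of product A and monoammonium phosphate:
N: 0.39·a + 0.11·b = 105.9
P₂O₅: 0.16·a + 0.52·b = 163.3
Solving simultaneously: a = 200.351, b = 252.392.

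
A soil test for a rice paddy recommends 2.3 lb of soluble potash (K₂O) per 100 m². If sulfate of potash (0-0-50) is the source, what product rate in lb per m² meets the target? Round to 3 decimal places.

0.046 lb of product per sq m

Product per 100 m² = 2.3 / 50% = 4.6 lb.
Convert to per m²: 4.6 × 0.01 = 0.046 lb.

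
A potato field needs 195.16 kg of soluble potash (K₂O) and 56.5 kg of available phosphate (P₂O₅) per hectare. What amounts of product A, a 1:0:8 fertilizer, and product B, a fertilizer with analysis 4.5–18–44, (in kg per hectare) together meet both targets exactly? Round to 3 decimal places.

Let a = kg of product A, b = kg of product B (per hectare).
K₂O: 0.08·a + 0.44·b = 195.16
P₂O₅: 0·a + 0.18·b = 56.5
Solving simultaneously: a = 713.1111, b = 313.8889.

713.111 kg product A, 313.889 kg product B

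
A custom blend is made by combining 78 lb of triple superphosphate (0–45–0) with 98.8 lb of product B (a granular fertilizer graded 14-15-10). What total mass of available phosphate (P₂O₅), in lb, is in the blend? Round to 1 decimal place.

P₂O₅ mass = 45%×78 + 15%×98.8 = 49.92 lb.

49.9 lb P₂O₅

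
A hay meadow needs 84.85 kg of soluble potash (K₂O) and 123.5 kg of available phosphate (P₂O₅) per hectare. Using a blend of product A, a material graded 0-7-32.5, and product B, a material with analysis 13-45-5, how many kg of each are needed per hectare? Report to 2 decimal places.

224.22 kg product A, 239.57 kg product B

With a, b = kg per hectare of product A and product B:
K₂O: 0.325·a + 0.05·b = 84.85
P₂O₅: 0.07·a + 0.45·b = 123.5
Solving simultaneously: a = 224.221, b = 239.566.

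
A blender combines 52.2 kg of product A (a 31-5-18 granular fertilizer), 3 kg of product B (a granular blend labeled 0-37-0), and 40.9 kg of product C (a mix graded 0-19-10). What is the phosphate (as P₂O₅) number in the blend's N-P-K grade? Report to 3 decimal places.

11.957% P₂O₅

Total mass = 52.2 + 3 + 40.9 = 96.1 kg.
P₂O₅ mass = 5%×52.2 + 37%×3 + 19%×40.9 = 11.491 kg.
% P₂O₅ = 11.491 / 96.1 = 11.9573%.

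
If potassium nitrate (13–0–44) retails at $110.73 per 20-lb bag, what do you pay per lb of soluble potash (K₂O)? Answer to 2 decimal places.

$12.58 per lb K₂O

K₂O in bag = 20 × 44% = 8.8 lb.
Cost per lb K₂O = $110.73 / 8.8 = $12.5830.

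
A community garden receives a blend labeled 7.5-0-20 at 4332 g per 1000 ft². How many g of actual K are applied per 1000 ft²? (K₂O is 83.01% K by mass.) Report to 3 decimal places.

K₂O per 1000 ft² = 4332 × 20% = 866.4 g.
Elemental K = 866.4 × 0.8301 = 719.1986 g per 1000 ft².

719.199 g K per thousand sq ft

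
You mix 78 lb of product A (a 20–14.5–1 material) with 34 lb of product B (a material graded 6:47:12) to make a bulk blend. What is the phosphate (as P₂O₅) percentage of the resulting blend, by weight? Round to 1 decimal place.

Total mass = 78 + 34 = 112 lb.
P₂O₅ mass = 14.5%×78 + 47%×34 = 27.29 lb.
% P₂O₅ = 27.29 / 112 = 24.3661%.

24.4% P₂O₅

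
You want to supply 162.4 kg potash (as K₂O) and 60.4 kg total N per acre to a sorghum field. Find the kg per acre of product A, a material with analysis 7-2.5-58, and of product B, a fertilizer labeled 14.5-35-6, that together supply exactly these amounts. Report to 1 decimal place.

249.4 kg product A, 296.2 kg product B

With a, b = kg per acre of product A and product B:
K₂O: 0.58·a + 0.06·b = 162.4
N: 0.07·a + 0.145·b = 60.4
Eliminate a: (row1) − 0.58/0.07·(row2) → -1.14143·b = -338.057, so b = 296.17.
Back-substitute: a = (162.4 − 0.06·296.17) / 0.58 = 249.362.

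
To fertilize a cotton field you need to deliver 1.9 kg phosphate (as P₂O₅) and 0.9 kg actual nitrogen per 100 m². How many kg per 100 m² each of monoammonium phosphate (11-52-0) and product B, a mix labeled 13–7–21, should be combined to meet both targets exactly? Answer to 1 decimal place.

Let a = kg of monoammonium phosphate, b = kg of product B (per 100 m²).
P₂O₅: 0.52·a + 0.07·b = 1.9
N: 0.11·a + 0.13·b = 0.9
Eliminate b: (row1) − 0.07/0.13·(row2) → 0.460769·a = 1.41538, so a = 3.07179.
Then b = (0.9 − 0.11·3.07179) / 0.13 = 4.32387.

3.1 kg monoammonium phosphate, 4.3 kg product B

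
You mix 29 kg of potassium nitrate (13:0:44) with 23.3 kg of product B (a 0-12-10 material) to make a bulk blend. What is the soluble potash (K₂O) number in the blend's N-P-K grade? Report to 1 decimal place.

28.9% K₂O

Total mass = 29 + 23.3 = 52.3 kg.
K₂O mass = 44%×29 + 10%×23.3 = 15.09 kg.
% K₂O = 15.09 / 52.3 = 28.8528%.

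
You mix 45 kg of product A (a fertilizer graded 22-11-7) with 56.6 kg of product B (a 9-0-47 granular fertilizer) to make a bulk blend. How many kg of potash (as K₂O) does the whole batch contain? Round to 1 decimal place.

29.8 kg K₂O

K₂O mass = 7%×45 + 47%×56.6 = 29.752 kg.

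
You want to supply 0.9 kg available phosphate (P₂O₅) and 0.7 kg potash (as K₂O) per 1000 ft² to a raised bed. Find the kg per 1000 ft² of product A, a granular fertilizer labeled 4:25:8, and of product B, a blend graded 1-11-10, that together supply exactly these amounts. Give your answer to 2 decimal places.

0.80 kg product A, 6.36 kg product B

With a, b = kg per 1000 ft² of product A and product B:
P₂O₅: 0.25·a + 0.11·b = 0.9
K₂O: 0.08·a + 0.1·b = 0.7
Eliminate a: (row1) − 0.25/0.08·(row2) → -0.2025·b = -1.2875, so b = 6.35802.
Back-substitute: a = (0.9 − 0.11·6.35802) / 0.25 = 0.802469.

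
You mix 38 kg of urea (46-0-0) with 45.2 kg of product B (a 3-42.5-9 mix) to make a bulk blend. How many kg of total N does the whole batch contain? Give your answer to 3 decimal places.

18.836 kg N

N mass = 46%×38 + 3%×45.2 = 18.836 kg.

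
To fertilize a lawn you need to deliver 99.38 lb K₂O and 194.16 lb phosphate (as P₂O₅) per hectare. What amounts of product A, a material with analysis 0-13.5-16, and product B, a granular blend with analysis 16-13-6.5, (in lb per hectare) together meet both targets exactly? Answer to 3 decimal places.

24.865 lb product A, 1467.717 lb product B

Let a = lb of product A, b = lb of product B (per hectare).
K₂O: 0.16·a + 0.065·b = 99.38
P₂O₅: 0.135·a + 0.13·b = 194.16
From row1: a = (99.38 − 0.065·b) / 0.16.
Into row2: 0.135·(99.38 − 0.065·b)/0.16 + 0.13·b = 194.16 → b = 1467.7173, a = 24.8649.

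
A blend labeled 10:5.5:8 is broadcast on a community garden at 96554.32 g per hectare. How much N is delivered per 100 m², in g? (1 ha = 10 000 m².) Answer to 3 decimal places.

nitrogen per hectare = 96554.32 × 10% = 9655.43 g.
Convert to per 100 m²: 9655.43 × 0.01 = 96.5543 g.

96.554 g N per hundred sq m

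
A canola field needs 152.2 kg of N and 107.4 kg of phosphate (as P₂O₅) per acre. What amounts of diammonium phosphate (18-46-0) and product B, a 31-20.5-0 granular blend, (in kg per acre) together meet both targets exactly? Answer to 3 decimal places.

Per-acre balance (a = diammonium phosphate, b = product B):
N: 0.18·a + 0.31·b = 152.2
P₂O₅: 0.46·a + 0.205·b = 107.4
From row1: a = (152.2 − 0.31·b) / 0.18.
Into row2: 0.46·(152.2 − 0.31·b)/0.18 + 0.205·b = 107.4 → b = 479.4702, a = 19.8013.

19.801 kg diammonium phosphate, 479.470 kg product B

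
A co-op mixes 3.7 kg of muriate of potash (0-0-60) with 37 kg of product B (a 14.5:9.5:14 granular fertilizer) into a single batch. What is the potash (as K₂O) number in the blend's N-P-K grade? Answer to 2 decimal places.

18.18% K₂O

Total mass = 3.7 + 37 = 40.7 kg.
K₂O mass = 60%×3.7 + 14%×37 = 7.4 kg.
% K₂O = 7.4 / 40.7 = 18.1818%.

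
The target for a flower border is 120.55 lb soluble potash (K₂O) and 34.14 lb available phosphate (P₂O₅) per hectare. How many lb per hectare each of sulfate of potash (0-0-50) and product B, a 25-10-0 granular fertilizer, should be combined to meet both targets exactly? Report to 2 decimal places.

With a, b = lb per hectare of sulfate of potash and product B:
K₂O: 0.5·a + 0·b = 120.55
P₂O₅: 0·a + 0.1·b = 34.14
Solving simultaneously: a = 241.1, b = 341.4.

241.10 lb sulfate of potash, 341.40 lb product B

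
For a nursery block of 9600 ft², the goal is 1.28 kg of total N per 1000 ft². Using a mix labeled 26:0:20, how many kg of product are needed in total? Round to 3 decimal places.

Product per 1000 ft² = 1.28 / 26% = 4.92308 kg.
Total product = 4.92308 × 9600 / 1000 = 47.2615 kg.

47.262 kg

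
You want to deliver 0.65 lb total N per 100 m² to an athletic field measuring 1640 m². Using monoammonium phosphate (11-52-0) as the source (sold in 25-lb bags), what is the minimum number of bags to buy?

Product per 100 m² = 0.65 / 11% = 5.90909 lb.
Total product = 5.90909 × 1640 / 100 = 96.9091 lb.
Bags = ⌈96.9091 / 25⌉ = 4.

4 bags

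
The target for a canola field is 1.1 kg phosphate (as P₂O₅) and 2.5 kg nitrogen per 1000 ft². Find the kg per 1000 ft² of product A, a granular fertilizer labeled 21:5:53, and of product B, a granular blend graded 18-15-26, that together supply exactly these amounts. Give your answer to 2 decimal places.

7.87 kg product A, 4.71 kg product B

With a, b = kg per 1000 ft² of product A and product B:
P₂O₅: 0.05·a + 0.15·b = 1.1
N: 0.21·a + 0.18·b = 2.5
Eliminate a: (row1) − 0.05/0.21·(row2) → 0.107143·b = 0.504762, so b = 4.71111.
Back-substitute: a = (1.1 − 0.15·4.71111) / 0.05 = 7.86667.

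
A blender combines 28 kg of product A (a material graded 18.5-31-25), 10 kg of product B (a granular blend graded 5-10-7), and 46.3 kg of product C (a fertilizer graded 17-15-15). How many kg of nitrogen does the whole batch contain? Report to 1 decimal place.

13.6 kg N

N mass = 18.5%×28 + 5%×10 + 17%×46.3 = 13.551 kg.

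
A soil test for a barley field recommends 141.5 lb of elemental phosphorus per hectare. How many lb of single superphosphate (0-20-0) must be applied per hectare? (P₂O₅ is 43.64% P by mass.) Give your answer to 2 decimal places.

1621.22 lb of product per hectare

As P₂O₅: 141.5 / 0.4364 = 324.244 lb per hectare.
Product per hectare = 324.244 / 20% = 1621.219 lb.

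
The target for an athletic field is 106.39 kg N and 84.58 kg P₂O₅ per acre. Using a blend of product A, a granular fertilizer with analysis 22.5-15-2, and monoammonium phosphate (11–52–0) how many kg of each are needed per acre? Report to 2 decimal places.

Per-acre balance (a = product A, b = monoammonium phosphate):
N: 0.225·a + 0.11·b = 106.39
P₂O₅: 0.15·a + 0.52·b = 84.58
Eliminate a: (row1) − 0.225/0.15·(row2) → -0.67·b = -20.48, so b = 30.5672.
Back-substitute: a = (106.39 − 0.11·30.5672) / 0.225 = 457.9005.

457.90 kg product A, 30.57 kg monoammonium phosphate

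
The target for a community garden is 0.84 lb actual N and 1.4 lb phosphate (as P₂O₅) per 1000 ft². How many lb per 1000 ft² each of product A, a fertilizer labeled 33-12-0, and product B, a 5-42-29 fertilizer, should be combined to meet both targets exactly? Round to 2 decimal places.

2.13 lb product A, 2.72 lb product B

With a, b = lb per 1000 ft² of product A and product B:
N: 0.33·a + 0.05·b = 0.84
P₂O₅: 0.12·a + 0.42·b = 1.4
Eliminate a: (row1) − 0.33/0.12·(row2) → -1.105·b = -3.01, so b = 2.72398.
Back-substitute: a = (0.84 − 0.05·2.72398) / 0.33 = 2.13273.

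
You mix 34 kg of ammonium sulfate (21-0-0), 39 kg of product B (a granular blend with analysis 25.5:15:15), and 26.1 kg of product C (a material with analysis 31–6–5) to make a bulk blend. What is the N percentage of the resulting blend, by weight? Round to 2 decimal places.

25.40% N

Total mass = 34 + 39 + 26.1 = 99.1 kg.
N mass = 21%×34 + 25.5%×39 + 31%×26.1 = 25.176 kg.
% N = 25.176 / 99.1 = 25.4046%.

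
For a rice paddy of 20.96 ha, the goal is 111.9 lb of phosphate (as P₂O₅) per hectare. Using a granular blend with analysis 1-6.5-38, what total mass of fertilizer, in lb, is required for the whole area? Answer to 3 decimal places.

36083.446 lb

Product per hectare = 111.9 / 6.5% = 1721.54 lb.
Total product = 1721.54 × 20.96 = 36083.4462 lb.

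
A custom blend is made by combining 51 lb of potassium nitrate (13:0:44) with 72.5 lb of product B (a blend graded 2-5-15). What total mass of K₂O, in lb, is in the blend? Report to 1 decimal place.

K₂O mass = 44%×51 + 15%×72.5 = 33.315 lb.

33.3 lb K₂O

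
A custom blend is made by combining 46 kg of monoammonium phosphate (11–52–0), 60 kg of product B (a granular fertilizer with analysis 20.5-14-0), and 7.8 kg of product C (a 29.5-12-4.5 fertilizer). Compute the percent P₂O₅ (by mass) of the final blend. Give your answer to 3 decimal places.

29.223% P₂O₅

Total mass = 46 + 60 + 7.8 = 113.8 kg.
P₂O₅ mass = 52%×46 + 14%×60 + 12%×7.8 = 33.256 kg.
% P₂O₅ = 33.256 / 113.8 = 29.2232%.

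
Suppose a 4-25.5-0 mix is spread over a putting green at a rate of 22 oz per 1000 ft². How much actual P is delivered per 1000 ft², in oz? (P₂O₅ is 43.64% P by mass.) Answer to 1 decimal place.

2.4 oz P per thousand sq ft

P₂O₅ per 1000 ft² = 22 × 25.5% = 5.61 oz.
Elemental P = 5.61 × 0.4364 = 2.4482 oz per 1000 ft².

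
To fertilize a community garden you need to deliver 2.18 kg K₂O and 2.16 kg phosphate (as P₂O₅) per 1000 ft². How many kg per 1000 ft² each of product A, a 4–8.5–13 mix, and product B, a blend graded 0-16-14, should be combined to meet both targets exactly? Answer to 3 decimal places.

5.213 kg product A, 10.730 kg product B

Let a = kg of product A, b = kg of product B (per 1000 ft²).
K₂O: 0.13·a + 0.14·b = 2.18
P₂O₅: 0.085·a + 0.16·b = 2.16
Eliminate a: (row1) − 0.13/0.085·(row2) → -0.104706·b = -1.12353, so b = 10.7303.
Back-substitute: a = (2.18 − 0.14·10.7303) / 0.13 = 5.21348.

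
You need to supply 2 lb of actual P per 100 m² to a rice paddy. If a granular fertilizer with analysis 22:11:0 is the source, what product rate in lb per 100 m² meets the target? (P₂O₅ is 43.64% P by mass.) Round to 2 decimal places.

As P₂O₅: 2 / 0.4364 = 4.58295 lb per 100 m².
Product per 100 m² = 4.58295 / 11% = 41.6632 lb.

41.66 lb of product per hundred sq m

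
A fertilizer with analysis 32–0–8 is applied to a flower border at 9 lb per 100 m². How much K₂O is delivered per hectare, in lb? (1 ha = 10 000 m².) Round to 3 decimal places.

K₂O per 100 m² = 9 × 8% = 0.72 lb.
Convert to per hectare: 0.72 × 100 = 72 lb.

72.000 lb K₂O per hectare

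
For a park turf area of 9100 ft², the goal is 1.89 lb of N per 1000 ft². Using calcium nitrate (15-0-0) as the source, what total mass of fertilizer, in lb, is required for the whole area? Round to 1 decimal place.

Product per 1000 ft² = 1.89 / 15% = 12.6 lb.
Total product = 12.6 × 9100 / 1000 = 114.66 lb.

114.7 lb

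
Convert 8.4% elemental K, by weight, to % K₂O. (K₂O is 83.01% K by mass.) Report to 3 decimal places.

10.119% K₂O

%K₂O = 8.4 / 0.8301 = 10.1193%.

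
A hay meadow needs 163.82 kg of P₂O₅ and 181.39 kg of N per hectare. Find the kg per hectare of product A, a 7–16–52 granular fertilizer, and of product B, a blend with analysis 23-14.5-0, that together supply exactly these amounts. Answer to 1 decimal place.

Let a = kg of product A, b = kg of product B (per hectare).
P₂O₅: 0.16·a + 0.145·b = 163.82
N: 0.07·a + 0.23·b = 181.39
Solving simultaneously: a = 426.906, b = 658.724.

426.9 kg product A, 658.7 kg product B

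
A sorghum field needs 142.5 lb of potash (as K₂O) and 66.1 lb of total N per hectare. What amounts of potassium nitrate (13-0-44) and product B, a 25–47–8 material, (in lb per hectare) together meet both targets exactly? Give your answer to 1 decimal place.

304.6 lb potassium nitrate, 106.0 lb product B

With a, b = lb per hectare of potassium nitrate and product B:
K₂O: 0.44·a + 0.08·b = 142.5
N: 0.13·a + 0.25·b = 66.1
Eliminate a: (row1) − 0.44/0.13·(row2) → -0.766154·b = -81.2231, so b = 106.014.
Back-substitute: a = (142.5 − 0.08·106.014) / 0.44 = 304.588.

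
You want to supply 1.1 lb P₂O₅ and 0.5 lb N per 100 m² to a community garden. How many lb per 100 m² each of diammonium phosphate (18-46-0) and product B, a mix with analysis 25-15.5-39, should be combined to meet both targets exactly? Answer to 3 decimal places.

Per-100 m² balance (a = diammonium phosphate, b = product B):
P₂O₅: 0.46·a + 0.155·b = 1.1
N: 0.18·a + 0.25·b = 0.5
From row1: a = (1.1 − 0.155·b) / 0.46.
Into row2: 0.18·(1.1 − 0.155·b)/0.46 + 0.25·b = 0.5 → b = 0.367394, a = 2.26751.

2.268 lb diammonium phosphate, 0.367 lb product B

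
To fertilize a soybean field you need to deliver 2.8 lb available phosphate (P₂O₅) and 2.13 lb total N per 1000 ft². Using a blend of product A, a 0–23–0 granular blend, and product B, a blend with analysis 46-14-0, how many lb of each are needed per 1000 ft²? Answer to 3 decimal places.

Per-1000 ft² balance (a = product A, b = product B):
P₂O₅: 0.23·a + 0.14·b = 2.8
N: 0·a + 0.46·b = 2.13
Solving simultaneously: a = 9.35539, b = 4.63043.

9.355 lb product A, 4.630 lb product B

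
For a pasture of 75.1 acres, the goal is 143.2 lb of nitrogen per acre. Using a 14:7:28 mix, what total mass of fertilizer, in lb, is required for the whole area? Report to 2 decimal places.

76816.57 lb

Product per acre = 143.2 / 14% = 1022.86 lb.
Total product = 1022.86 × 75.1 = 76816.571 lb.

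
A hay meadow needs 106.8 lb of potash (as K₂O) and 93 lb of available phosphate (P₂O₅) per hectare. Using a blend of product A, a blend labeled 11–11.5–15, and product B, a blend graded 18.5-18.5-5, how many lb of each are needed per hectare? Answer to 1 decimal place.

Per-hectare balance (a = product A, b = product B):
K₂O: 0.15·a + 0.05·b = 106.8
P₂O₅: 0.115·a + 0.185·b = 93
Solving simultaneously: a = 686.727, b = 75.8182.

686.7 lb product A, 75.8 lb product B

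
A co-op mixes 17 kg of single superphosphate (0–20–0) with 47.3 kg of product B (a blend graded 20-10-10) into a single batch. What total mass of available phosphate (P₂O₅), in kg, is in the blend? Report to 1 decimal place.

P₂O₅ mass = 20%×17 + 10%×47.3 = 8.13 kg.

8.1 kg P₂O₅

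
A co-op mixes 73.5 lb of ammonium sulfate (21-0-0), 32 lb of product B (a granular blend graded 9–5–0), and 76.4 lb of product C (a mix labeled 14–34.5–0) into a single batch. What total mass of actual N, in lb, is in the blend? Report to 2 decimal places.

29.01 lb N

N mass = 21%×73.5 + 9%×32 + 14%×76.4 = 29.011 lb.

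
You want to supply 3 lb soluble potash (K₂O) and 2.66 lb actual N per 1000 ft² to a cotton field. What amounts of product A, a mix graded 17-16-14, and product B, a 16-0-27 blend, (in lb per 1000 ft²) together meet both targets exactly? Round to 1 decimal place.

10.1 lb product A, 5.9 lb product B

Per-1000 ft² balance (a = product A, b = product B):
K₂O: 0.14·a + 0.27·b = 3
N: 0.17·a + 0.16·b = 2.66
Eliminate b: (row1) − 0.27/0.16·(row2) → -0.146875·a = -1.48875, so a = 10.1362.
Then b = (2.66 − 0.17·10.1362) / 0.16 = 5.85532.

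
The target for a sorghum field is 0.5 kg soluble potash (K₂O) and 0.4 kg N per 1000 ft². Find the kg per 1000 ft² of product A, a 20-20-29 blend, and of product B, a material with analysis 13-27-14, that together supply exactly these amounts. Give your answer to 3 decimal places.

0.928 kg product A, 1.649 kg product B

Let a = kg of product A, b = kg of product B (per 1000 ft²).
K₂O: 0.29·a + 0.14·b = 0.5
N: 0.2·a + 0.13·b = 0.4
Eliminate b: (row1) − 0.14/0.13·(row2) → 0.0746154·a = 0.0692308, so a = 0.927835.
Then b = (0.4 − 0.2·0.927835) / 0.13 = 1.64948.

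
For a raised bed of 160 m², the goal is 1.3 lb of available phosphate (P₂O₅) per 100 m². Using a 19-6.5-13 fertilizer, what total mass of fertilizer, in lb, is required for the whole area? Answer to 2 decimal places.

Product per 100 m² = 1.3 / 6.5% = 20 lb.
Total product = 20 × 160 / 100 = 32 lb.

32.00 lb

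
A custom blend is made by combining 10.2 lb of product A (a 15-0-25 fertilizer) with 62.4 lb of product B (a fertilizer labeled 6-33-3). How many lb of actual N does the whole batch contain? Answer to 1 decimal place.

N mass = 15%×10.2 + 6%×62.4 = 5.274 lb.

5.3 lb N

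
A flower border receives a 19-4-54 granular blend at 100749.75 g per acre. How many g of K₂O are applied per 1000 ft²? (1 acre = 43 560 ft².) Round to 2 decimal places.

K₂O per acre = 100749.75 × 54% = 54404.9 g.
Convert to per 1000 ft²: 54404.9 × 0.0229568 = 1248.964 g.

1248.96 g K₂O per thousand sq ft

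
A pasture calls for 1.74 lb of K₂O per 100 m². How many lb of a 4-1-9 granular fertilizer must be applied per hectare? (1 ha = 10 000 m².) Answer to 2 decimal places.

1933.33 lb of product per hectare

Product per 100 m² = 1.74 / 9% = 19.3333 lb.
Convert to per hectare: 19.3333 × 100 = 1933.333 lb.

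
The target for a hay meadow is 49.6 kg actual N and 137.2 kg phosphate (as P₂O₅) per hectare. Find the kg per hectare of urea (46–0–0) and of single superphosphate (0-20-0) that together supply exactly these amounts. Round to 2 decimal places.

With a, b = kg per hectare of urea and single superphosphate:
N: 0.46·a + 0·b = 49.6
P₂O₅: 0·a + 0.2·b = 137.2
Solving simultaneously: a = 107.826, b = 686.

107.83 kg urea, 686.00 kg single superphosphate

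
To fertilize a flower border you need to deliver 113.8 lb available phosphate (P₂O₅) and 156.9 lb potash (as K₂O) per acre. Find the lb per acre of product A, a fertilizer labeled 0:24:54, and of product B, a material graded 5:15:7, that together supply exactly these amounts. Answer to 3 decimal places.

242.508 lb product A, 370.654 lb product B

Per-acre balance (a = product A, b = product B):
P₂O₅: 0.24·a + 0.15·b = 113.8
K₂O: 0.54·a + 0.07·b = 156.9
Solving simultaneously: a = 242.5078, b = 370.6542.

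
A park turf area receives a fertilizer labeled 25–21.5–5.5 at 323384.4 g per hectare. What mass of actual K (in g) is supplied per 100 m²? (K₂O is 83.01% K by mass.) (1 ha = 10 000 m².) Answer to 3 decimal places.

147.643 g K per hundred sq m

K₂O per hectare = 323384.4 × 5.5% = 17786.1 g.
Elemental K = 17786.1 × 0.8301 = 14764.3 g per hectare.
Convert to per 100 m²: 14764.3 × 0.01 = 147.6428 g.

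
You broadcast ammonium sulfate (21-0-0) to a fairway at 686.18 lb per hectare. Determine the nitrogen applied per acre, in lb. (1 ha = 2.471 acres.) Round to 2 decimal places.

58.32 lb N per acre

nitrogen per hectare = 686.18 × 21% = 144.098 lb.
Convert to per acre: 144.098 × 0.404694 = 58.3156 lb.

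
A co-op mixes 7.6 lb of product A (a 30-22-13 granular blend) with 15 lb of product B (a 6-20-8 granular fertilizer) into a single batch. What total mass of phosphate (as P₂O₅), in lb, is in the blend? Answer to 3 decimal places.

4.672 lb P₂O₅

P₂O₅ mass = 22%×7.6 + 20%×15 = 4.672 lb.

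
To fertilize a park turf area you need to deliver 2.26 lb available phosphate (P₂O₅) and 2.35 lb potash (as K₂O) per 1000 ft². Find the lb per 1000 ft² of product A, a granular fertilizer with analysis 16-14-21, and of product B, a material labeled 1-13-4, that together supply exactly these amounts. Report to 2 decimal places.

Per-1000 ft² balance (a = product A, b = product B):
P₂O₅: 0.14·a + 0.13·b = 2.26
K₂O: 0.21·a + 0.04·b = 2.35
Eliminate b: (row1) − 0.13/0.04·(row2) → -0.5425·a = -5.3775, so a = 9.91244.
Then b = (2.35 − 0.21·9.91244) / 0.04 = 6.70968.

9.91 lb product A, 6.71 lb product B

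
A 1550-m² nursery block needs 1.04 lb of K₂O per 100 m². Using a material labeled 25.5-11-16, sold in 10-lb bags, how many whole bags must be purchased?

11 bags

Product per 100 m² = 1.04 / 16% = 6.5 lb.
Total product = 6.5 × 1550 / 100 = 100.75 lb.
Bags = ⌈100.75 / 10⌉ = 11.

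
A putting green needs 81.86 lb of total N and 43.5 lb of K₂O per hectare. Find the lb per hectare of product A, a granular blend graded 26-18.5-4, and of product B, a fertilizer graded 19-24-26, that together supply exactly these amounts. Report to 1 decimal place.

217.0 lb product A, 133.9 lb product B

Per-hectare balance (a = product A, b = product B):
N: 0.26·a + 0.19·b = 81.86
K₂O: 0.04·a + 0.26·b = 43.5
Solving simultaneously: a = 216.977, b = 133.927.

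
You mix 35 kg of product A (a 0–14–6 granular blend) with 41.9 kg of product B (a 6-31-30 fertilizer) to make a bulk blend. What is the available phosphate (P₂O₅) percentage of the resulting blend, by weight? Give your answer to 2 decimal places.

23.26% P₂O₅

Total mass = 35 + 41.9 = 76.9 kg.
P₂O₅ mass = 14%×35 + 31%×41.9 = 17.889 kg.
% P₂O₅ = 17.889 / 76.9 = 23.2627%.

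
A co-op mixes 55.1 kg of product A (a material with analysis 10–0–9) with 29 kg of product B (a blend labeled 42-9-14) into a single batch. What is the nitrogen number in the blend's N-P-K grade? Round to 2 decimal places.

21.03% N

Total mass = 55.1 + 29 = 84.1 kg.
N mass = 10%×55.1 + 42%×29 = 17.69 kg.
% N = 17.69 / 84.1 = 21.0345%.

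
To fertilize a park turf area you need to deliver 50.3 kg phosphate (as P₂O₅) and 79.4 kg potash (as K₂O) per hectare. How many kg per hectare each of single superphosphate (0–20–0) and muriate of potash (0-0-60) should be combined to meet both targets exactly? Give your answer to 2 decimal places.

Let a = kg of single superphosphate, b = kg of muriate of potash (per hectare).
P₂O₅: 0.2·a + 0·b = 50.3
K₂O: 0·a + 0.6·b = 79.4
Solving simultaneously: a = 251.5, b = 132.333.

251.50 kg single superphosphate, 132.33 kg muriate of potash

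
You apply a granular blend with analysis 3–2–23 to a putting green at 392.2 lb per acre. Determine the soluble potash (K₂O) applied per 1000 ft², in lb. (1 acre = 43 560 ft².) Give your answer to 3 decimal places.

2.071 lb K₂O per thousand sq ft

K₂O per acre = 392.2 × 23% = 90.206 lb.
Convert to per 1000 ft²: 90.206 × 0.0229568 = 2.07084 lb.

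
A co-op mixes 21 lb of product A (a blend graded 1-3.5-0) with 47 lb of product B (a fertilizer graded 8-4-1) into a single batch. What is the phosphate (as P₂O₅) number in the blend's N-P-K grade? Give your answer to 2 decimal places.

3.85% P₂O₅

Total mass = 21 + 47 = 68 lb.
P₂O₅ mass = 3.5%×21 + 4%×47 = 2.615 lb.
% P₂O₅ = 2.615 / 68 = 3.84559%.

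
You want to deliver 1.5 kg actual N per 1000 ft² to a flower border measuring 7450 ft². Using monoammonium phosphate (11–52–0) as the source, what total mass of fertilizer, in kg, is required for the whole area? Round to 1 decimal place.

Product per 1000 ft² = 1.5 / 11% = 13.6364 kg.
Total product = 13.6364 × 7450 / 1000 = 101.591 kg.

101.6 kg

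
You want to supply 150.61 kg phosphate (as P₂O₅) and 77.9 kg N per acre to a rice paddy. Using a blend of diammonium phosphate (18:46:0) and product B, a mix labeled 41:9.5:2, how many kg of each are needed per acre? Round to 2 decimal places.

316.91 kg diammonium phosphate, 50.87 kg product B

Let a = kg of diammonium phosphate, b = kg of product B (per acre).
P₂O₅: 0.46·a + 0.095·b = 150.61
N: 0.18·a + 0.41·b = 77.9
From row1: a = (150.61 − 0.095·b) / 0.46.
Into row2: 0.18·(150.61 − 0.095·b)/0.46 + 0.41·b = 77.9 → b = 50.86997, a = 316.907.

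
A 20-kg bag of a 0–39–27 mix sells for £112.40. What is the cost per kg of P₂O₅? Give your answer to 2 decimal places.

£14.41 per kg P₂O₅

P₂O₅ in bag = 20 × 39% = 7.8 kg.
Cost per kg P₂O₅ = £112.40 / 7.8 = £14.4103.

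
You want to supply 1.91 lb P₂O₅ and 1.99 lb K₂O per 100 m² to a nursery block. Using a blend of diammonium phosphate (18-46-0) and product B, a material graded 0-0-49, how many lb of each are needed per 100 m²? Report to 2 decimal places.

4.15 lb diammonium phosphate, 4.06 lb product B

Let a = lb of diammonium phosphate, b = lb of product B (per 100 m²).
P₂O₅: 0.46·a + 0·b = 1.91
K₂O: 0·a + 0.49·b = 1.99
Solving simultaneously: a = 4.15217, b = 4.06122.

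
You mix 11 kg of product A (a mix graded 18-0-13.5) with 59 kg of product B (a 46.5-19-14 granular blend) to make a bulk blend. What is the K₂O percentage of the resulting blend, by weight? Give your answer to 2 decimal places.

Total mass = 11 + 59 = 70 kg.
K₂O mass = 13.5%×11 + 14%×59 = 9.745 kg.
% K₂O = 9.745 / 70 = 13.9214%.

13.92% K₂O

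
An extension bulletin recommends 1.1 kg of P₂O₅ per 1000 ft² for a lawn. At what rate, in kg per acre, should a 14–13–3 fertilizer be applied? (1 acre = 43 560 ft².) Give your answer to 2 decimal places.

368.58 kg of product per acre

Product per 1000 ft² = 1.1 / 13% = 8.46154 kg.
Convert to per acre: 8.46154 × 43.56 = 368.5846 kg.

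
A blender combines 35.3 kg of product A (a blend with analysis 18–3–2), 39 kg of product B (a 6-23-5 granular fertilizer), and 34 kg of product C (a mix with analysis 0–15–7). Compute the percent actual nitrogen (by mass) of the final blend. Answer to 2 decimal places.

8.03% N

Total mass = 35.3 + 39 + 34 = 108.3 kg.
N mass = 18%×35.3 + 6%×39 + 0%×34 = 8.694 kg.
% N = 8.694 / 108.3 = 8.0277%.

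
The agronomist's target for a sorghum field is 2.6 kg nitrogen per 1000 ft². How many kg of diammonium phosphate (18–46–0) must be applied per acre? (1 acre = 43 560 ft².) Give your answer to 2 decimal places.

Product per 1000 ft² = 2.6 / 18% = 14.4444 kg.
Convert to per acre: 14.4444 × 43.56 = 629.2 kg.

629.20 kg of product per acre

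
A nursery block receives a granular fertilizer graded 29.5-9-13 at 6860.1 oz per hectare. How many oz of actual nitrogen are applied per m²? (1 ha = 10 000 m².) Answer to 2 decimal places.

0.20 oz N per sq m

nitrogen per hectare = 6860.1 × 29.5% = 2023.73 oz.
Convert to per m²: 2023.73 × 0.0001 = 0.202373 oz.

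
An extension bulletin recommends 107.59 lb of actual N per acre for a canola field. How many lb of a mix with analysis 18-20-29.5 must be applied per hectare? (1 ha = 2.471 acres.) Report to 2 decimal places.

1476.97 lb of product per hectare

Product per acre = 107.59 / 18% = 597.722 lb.
Convert to per hectare: 597.722 × 2.471 = 1476.972 lb.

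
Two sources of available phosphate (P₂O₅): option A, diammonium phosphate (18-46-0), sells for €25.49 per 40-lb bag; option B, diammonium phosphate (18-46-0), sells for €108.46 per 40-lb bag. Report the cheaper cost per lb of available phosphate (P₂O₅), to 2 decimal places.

€1.39 per lb P₂O₅ (option A)

option A: P₂O₅ per bag = 40 × 46% = 18.4 lb; cost = 25.49 / 18.4 = €1.3853/lb P₂O₅.
option B: P₂O₅ per bag = 40 × 46% = 18.4 lb; cost = 108.46 / 18.4 = €5.8946/lb P₂O₅.
option A is cheaper.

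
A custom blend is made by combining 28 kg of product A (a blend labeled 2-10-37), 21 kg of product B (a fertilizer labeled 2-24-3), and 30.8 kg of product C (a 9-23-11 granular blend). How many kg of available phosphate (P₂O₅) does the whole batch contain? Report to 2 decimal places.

14.92 kg P₂O₅

P₂O₅ mass = 10%×28 + 24%×21 + 23%×30.8 = 14.924 kg.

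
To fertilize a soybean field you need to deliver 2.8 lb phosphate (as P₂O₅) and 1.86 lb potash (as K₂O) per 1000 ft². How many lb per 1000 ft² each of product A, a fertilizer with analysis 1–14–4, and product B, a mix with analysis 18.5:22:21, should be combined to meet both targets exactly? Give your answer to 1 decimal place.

Let a = lb of product A, b = lb of product B (per 1000 ft²).
P₂O₅: 0.14·a + 0.22·b = 2.8
K₂O: 0.04·a + 0.21·b = 1.86
Eliminate b: (row1) − 0.22/0.21·(row2) → 0.0980952·a = 0.851429, so a = 8.67961.
Then b = (1.86 − 0.04·8.67961) / 0.21 = 7.20388.

8.7 lb product A, 7.2 lb product B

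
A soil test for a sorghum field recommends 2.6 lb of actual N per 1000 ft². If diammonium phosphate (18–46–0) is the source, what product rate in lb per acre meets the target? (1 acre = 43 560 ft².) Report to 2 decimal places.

Product per 1000 ft² = 2.6 / 18% = 14.4444 lb.
Convert to per acre: 14.4444 × 43.56 = 629.2 lb.

629.20 lb of product per acre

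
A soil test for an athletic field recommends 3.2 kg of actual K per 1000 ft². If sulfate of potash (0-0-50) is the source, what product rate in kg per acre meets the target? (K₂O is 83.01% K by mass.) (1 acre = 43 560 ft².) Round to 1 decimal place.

As K₂O: 3.2 / 0.8301 = 3.85496 kg per 1000 ft².
Product per 1000 ft² = 3.85496 / 50% = 7.70991 kg.
Convert to per acre: 7.70991 × 43.56 = 335.844 kg.

335.8 kg of product per acre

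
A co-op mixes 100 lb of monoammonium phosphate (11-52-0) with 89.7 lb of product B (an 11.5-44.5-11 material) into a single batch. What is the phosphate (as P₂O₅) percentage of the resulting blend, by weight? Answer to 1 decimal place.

48.5% P₂O₅

Total mass = 100 + 89.7 = 189.7 lb.
P₂O₅ mass = 52%×100 + 44.5%×89.7 = 91.9165 lb.
% P₂O₅ = 91.9165 / 189.7 = 48.4536%.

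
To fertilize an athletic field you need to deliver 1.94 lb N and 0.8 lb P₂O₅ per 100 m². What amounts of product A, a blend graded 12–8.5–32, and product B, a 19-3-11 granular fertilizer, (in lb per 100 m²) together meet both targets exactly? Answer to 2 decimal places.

7.47 lb product A, 5.49 lb product B

Per-100 m² balance (a = product A, b = product B):
N: 0.12·a + 0.19·b = 1.94
P₂O₅: 0.085·a + 0.03·b = 0.8
From row1: a = (1.94 − 0.19·b) / 0.12.
Into row2: 0.085·(1.94 − 0.19·b)/0.12 + 0.03·b = 0.8 → b = 5.49004, a = 7.4741.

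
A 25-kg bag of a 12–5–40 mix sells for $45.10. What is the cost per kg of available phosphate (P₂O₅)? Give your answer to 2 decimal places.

$36.08 per kg P₂O₅

P₂O₅ in bag = 25 × 5% = 1.25 kg.
Cost per kg P₂O₅ = $45.10 / 1.25 = $36.0800.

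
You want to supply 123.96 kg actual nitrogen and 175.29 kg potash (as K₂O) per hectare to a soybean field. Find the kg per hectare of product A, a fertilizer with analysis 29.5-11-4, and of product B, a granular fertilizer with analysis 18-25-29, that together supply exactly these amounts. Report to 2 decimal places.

Let a = kg of product A, b = kg of product B (per hectare).
N: 0.295·a + 0.18·b = 123.96
K₂O: 0.04·a + 0.29·b = 175.29
Solving simultaneously: a = 56.1098, b = 596.709.

56.11 kg product A, 596.71 kg product B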